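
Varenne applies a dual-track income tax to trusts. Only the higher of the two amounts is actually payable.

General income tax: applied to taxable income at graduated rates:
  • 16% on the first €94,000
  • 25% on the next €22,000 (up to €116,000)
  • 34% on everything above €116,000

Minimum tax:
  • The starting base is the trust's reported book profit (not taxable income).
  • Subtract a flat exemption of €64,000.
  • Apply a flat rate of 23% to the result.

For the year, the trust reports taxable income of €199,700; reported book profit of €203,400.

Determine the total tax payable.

€48,998

Minimum tax:
  Base (reported book profit): €203,400
  Less exemption €64,000 → base €139,400
  €139,400 × 23% = €32,062

General income tax:
  €94,000 × 16% = €15,040
  €22,000 × 25% = €5,500
  €83,700 × 34% = €28,458
  → €48,998

€48,998 > €32,062, so the general income tax governs.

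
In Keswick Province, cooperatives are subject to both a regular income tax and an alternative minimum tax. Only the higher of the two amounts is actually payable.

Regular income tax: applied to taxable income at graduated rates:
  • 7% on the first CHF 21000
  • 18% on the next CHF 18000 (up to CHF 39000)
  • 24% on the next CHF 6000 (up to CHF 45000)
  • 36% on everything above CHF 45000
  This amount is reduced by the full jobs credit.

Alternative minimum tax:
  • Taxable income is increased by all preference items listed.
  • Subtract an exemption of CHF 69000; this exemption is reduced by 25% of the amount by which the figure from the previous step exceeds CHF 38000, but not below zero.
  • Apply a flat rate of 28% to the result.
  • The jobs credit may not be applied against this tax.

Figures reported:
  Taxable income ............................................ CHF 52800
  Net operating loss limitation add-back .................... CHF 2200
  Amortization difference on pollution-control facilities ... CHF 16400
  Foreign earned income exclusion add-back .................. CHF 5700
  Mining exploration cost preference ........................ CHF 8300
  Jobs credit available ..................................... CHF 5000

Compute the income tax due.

Regular income tax:
  CHF 21000 × 7% = CHF 1470
  CHF 18000 × 18% = CHF 3240
  CHF 6000 × 24% = CHF 1440
  CHF 7800 × 36% = CHF 2808
  → CHF 8958
  Less jobs credit CHF 5000 → CHF 3958

Alternative minimum tax:
  Adjusted income: CHF 52800 + CHF 2200 + CHF 16400 + CHF 5700 + CHF 8300 = CHF 85400
  Exemption: CHF 69000 − 25% × (CHF 85400 − CHF 38000) = CHF 69000 − CHF 11850 = CHF 57150
  Base: CHF 85400 − CHF 57150 = CHF 28250
  CHF 28250 × 28% = CHF 7910

CHF 7910 > CHF 3958, so the alternative minimum tax is the binding amount.

CHF 7910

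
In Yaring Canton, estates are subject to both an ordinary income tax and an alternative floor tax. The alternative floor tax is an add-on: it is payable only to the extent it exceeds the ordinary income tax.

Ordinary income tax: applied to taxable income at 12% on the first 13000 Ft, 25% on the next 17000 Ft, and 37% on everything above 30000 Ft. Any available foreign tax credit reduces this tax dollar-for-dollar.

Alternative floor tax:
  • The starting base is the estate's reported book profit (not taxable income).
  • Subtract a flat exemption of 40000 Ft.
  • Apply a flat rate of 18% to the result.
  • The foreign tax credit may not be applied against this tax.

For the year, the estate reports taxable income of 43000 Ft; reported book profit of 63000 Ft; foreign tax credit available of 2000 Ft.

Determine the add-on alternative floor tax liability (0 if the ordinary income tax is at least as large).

0 Ft

Ordinary income tax:
  13000 Ft × 12% = 1560 Ft
  17000 Ft × 25% = 4250 Ft
  13000 Ft × 37% = 4810 Ft
  → 10620 Ft
  Less foreign tax credit 2000 Ft → 8620 Ft

Alternative floor tax:
  Base (reported book profit): 63000 Ft
  Less exemption 40000 Ft → base 23000 Ft
  23000 Ft × 18% = 4140 Ft

4140 Ft ≤ 8620 Ft, so no add-on is due.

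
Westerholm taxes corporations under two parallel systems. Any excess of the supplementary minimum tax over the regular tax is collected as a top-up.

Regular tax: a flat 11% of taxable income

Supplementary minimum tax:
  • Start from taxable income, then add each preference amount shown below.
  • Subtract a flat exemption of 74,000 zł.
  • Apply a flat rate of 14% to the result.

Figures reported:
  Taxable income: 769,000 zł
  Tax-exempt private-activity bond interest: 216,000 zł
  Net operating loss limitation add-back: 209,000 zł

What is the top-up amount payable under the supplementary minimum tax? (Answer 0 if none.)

Supplementary minimum tax:
  Adjusted income: 769,000 zł + 216,000 zł + 209,000 zł = 1,194,000 zł
  Less exemption 74,000 zł → base 1,120,000 zł
  1,120,000 zł × 14% = 156,800 zł

Regular tax:
  769,000 zł × 11% = 84,590 zł

Excess of supplementary minimum tax over regular tax: 156,800 zł − 84,590 zł = 72,210 zł.

72,210 zł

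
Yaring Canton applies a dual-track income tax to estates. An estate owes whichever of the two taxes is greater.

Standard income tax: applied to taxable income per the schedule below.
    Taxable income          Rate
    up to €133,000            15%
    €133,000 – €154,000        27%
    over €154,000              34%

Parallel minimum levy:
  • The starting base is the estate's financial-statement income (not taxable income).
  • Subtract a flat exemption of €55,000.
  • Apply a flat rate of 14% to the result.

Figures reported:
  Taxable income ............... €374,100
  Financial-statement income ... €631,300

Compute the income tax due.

€100,454

Parallel minimum levy:
  Base (financial-statement income): €631,300
  Less exemption €55,000 → base €576,300
  €576,300 × 14% = €80,682

Standard income tax:
  €133,000 × 15% = €19,950
  €21,000 × 27% = €5,670
  €220,100 × 34% = €74,834
  → €100,454

€100,454 > €80,682, so the standard income tax governs.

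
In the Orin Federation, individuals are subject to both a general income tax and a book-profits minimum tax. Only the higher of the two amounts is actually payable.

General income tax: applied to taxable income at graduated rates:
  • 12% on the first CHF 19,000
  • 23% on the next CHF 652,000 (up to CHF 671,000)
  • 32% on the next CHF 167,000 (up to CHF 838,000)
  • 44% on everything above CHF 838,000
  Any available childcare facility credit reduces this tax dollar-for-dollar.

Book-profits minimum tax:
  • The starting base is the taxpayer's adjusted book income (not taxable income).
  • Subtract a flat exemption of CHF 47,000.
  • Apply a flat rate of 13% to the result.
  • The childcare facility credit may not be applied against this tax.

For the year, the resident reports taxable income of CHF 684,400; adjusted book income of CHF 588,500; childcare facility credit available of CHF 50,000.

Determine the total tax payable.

General income tax:
  CHF 19,000 × 12% = CHF 2,280
  CHF 652,000 × 23% = CHF 149,960
  CHF 13,400 × 32% = CHF 4,288
  → CHF 156,528
  Less childcare facility credit CHF 50,000 → CHF 106,528

Book-profits minimum tax:
  Base (adjusted book income): CHF 588,500
  Less exemption CHF 47,000 → base CHF 541,500
  CHF 541,500 × 13% = CHF 70,395

CHF 106,528 > CHF 70,395, so the general income tax governs.

CHF 106,528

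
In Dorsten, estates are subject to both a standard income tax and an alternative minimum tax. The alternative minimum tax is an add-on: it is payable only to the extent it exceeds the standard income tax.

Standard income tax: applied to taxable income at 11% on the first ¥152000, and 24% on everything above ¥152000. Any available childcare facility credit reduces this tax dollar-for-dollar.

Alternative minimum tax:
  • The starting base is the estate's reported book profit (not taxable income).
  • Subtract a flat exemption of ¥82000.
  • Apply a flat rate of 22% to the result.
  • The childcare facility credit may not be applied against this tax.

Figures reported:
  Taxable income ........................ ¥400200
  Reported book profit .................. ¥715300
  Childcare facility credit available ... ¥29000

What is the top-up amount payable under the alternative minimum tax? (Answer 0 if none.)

¥92038

Alternative minimum tax:
  Base (reported book profit): ¥715300
  Less exemption ¥82000 → base ¥633300
  ¥633300 × 22% = ¥139326

Standard income tax:
  ¥152000 × 11% = ¥16720
  ¥248200 × 24% = ¥59568
  → ¥76288
  Less childcare facility credit ¥29000 → ¥47288

Excess of alternative minimum tax over standard income tax: ¥139326 − ¥47288 = ¥92038.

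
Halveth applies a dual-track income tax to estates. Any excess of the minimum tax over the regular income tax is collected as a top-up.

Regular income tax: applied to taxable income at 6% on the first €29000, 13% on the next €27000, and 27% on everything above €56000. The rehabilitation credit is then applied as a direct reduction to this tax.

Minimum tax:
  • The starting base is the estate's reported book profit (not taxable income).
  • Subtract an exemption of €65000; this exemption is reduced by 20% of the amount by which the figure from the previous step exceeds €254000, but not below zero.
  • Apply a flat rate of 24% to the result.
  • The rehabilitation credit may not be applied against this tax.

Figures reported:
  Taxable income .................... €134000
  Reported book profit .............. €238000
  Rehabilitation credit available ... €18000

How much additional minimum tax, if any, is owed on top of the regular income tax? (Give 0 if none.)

€33210

Minimum tax:
  Base (reported book profit): €238000
  Exemption: €238000 ≤ €254000, so full €65000 applies
  Base: €238000 − €65000 = €173000
  €173000 × 24% = €41520

Regular income tax:
  €29000 × 6% = €1740
  €27000 × 13% = €3510
  €78000 × 27% = €21060
  → €26310
  Less rehabilitation credit €18000 → €8310

Excess of minimum tax over regular income tax: €41520 − €8310 = €33210.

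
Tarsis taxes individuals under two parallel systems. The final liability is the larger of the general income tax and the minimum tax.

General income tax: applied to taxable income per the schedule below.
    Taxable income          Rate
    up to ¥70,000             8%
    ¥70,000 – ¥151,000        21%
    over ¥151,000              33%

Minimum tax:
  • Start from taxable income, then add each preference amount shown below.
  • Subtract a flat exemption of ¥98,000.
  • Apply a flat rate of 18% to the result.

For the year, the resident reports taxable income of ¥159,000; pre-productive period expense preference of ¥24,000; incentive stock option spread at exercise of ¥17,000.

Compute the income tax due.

¥25,250

Minimum tax:
  Adjusted income: ¥159,000 + ¥24,000 + ¥17,000 = ¥200,000
  Less exemption ¥98,000 → base ¥102,000
  ¥102,000 × 18% = ¥18,360

General income tax:
  ¥70,000 × 8% = ¥5,600
  ¥81,000 × 21% = ¥17,010
  ¥8,000 × 33% = ¥2,640
  → ¥25,250

¥25,250 > ¥18,360, so the general income tax governs.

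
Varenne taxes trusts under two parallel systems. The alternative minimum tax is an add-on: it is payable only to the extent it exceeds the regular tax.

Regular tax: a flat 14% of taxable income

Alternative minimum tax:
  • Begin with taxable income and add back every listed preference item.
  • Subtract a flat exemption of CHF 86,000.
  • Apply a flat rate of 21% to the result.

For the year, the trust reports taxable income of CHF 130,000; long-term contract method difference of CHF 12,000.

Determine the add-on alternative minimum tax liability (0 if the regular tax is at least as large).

CHF 0

Regular tax:
  CHF 130,000 × 14% = CHF 18,200

Alternative minimum tax:
  Adjusted income: CHF 130,000 + CHF 12,000 = CHF 142,000
  Less exemption CHF 86,000 → base CHF 56,000
  CHF 56,000 × 21% = CHF 11,760

CHF 11,760 ≤ CHF 18,200, so no add-on is due.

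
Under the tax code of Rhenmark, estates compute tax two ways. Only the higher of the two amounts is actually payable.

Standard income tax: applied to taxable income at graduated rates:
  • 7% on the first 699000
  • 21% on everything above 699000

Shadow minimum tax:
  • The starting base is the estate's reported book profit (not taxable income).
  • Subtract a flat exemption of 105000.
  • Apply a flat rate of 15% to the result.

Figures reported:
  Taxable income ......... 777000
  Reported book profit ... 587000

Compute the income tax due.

Standard income tax:
  699000 × 7% = 48930
  78000 × 21% = 16380
  → 65310

Shadow minimum tax:
  Base (reported book profit): 587000
  Less exemption 105000 → base 482000
  482000 × 15% = 72300

72300 > 65310, so the shadow minimum tax is the binding amount.

72300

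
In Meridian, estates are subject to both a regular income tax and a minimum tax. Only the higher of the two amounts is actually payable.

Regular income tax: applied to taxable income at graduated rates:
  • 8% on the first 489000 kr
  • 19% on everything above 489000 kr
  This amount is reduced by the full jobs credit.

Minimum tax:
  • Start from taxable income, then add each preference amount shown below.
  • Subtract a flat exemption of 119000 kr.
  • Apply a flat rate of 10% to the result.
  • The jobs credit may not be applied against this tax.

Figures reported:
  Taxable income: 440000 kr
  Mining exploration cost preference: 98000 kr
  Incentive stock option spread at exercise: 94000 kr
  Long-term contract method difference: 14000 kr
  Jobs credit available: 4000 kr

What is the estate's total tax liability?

52700 kr

Minimum tax:
  Adjusted income: 440000 kr + 98000 kr + 94000 kr + 14000 kr = 646000 kr
  Less exemption 119000 kr → base 527000 kr
  527000 kr × 10% = 52700 kr

Regular income tax:
  440000 kr × 8% = 35200 kr
  Less jobs credit 4000 kr → 31200 kr

52700 kr > 31200 kr, so the minimum tax is the binding amount.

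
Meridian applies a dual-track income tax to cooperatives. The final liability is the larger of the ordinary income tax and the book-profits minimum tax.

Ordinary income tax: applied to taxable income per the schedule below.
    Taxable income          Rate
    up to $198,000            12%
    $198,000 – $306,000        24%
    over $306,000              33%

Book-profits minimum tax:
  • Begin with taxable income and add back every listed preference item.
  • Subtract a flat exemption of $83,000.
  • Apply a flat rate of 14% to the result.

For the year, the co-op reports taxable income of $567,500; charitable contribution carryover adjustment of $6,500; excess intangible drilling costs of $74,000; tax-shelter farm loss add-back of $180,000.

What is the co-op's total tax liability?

$135,975

Ordinary income tax:
  $198,000 × 12% = $23,760
  $108,000 × 24% = $25,920
  $261,500 × 33% = $86,295
  → $135,975

Book-profits minimum tax:
  Adjusted income: $567,500 + $6,500 + $74,000 + $180,000 = $828,000
  Less exemption $83,000 → base $745,000
  $745,000 × 14% = $104,300

$135,975 > $104,300, so the ordinary income tax governs.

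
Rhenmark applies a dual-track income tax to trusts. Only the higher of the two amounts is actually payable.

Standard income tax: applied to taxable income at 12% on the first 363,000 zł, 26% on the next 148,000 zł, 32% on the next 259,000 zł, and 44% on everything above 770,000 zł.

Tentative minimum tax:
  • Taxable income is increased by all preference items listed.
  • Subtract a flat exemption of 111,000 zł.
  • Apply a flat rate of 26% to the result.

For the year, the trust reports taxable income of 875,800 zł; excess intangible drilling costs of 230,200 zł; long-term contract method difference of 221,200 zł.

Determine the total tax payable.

Tentative minimum tax:
  Adjusted income: 875,800 zł + 230,200 zł + 221,200 zł = 1,327,200 zł
  Less exemption 111,000 zł → base 1,216,200 zł
  1,216,200 zł × 26% = 316,212 zł

Standard income tax:
  363,000 zł × 12% = 43,560 zł
  148,000 zł × 26% = 38,480 zł
  259,000 zł × 32% = 82,880 zł
  105,800 zł × 44% = 46,552 zł
  → 211,472 zł

316,212 zł > 211,472 zł, so the tentative minimum tax is the binding amount.

316,212 zł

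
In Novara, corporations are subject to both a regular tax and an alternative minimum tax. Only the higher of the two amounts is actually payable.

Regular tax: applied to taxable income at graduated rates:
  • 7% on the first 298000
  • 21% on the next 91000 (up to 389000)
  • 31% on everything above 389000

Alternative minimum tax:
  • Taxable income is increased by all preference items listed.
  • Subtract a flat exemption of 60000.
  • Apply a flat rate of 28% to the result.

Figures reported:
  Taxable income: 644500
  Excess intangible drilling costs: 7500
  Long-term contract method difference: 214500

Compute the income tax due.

225820

Regular tax:
  298000 × 7% = 20860
  91000 × 21% = 19110
  255500 × 31% = 79205
  → 119175

Alternative minimum tax:
  Adjusted income: 644500 + 7500 + 214500 = 866500
  Less exemption 60000 → base 806500
  806500 × 28% = 225820

225820 > 119175, so the alternative minimum tax is the binding amount.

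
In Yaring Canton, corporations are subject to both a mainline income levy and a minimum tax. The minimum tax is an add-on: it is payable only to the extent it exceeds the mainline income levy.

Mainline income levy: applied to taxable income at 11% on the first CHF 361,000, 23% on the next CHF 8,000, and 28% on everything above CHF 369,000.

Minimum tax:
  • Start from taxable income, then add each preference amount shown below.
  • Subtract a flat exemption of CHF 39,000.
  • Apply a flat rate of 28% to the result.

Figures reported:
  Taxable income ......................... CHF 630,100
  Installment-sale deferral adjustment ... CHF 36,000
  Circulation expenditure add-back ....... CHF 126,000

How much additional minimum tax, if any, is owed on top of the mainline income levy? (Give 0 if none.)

CHF 96,210

Minimum tax:
  Adjusted income: CHF 630,100 + CHF 36,000 + CHF 126,000 = CHF 792,100
  Less exemption CHF 39,000 → base CHF 753,100
  CHF 753,100 × 28% = CHF 210,868

Mainline income levy:
  CHF 361,000 × 11% = CHF 39,710
  CHF 8,000 × 23% = CHF 1,840
  CHF 261,100 × 28% = CHF 73,108
  → CHF 114,658

Excess of minimum tax over mainline income levy: CHF 210,868 − CHF 114,658 = CHF 96,210.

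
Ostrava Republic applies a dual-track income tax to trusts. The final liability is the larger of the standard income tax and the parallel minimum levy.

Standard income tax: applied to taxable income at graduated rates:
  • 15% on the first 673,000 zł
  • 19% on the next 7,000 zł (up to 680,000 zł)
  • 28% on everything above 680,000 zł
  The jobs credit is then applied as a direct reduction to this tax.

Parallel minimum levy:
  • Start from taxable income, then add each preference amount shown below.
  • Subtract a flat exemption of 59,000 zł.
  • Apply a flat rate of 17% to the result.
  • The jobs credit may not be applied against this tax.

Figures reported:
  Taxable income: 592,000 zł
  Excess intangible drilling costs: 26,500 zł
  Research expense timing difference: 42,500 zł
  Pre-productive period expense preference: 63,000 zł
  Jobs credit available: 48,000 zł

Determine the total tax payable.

113,050 zł

Parallel minimum levy:
  Adjusted income: 592,000 zł + 26,500 zł + 42,500 zł + 63,000 zł = 724,000 zł
  Less exemption 59,000 zł → base 665,000 zł
  665,000 zł × 17% = 113,050 zł

Standard income tax:
  592,000 zł × 15% = 88,800 zł
  Less jobs credit 48,000 zł → 40,800 zł

113,050 zł > 40,800 zł, so the parallel minimum levy is the binding amount.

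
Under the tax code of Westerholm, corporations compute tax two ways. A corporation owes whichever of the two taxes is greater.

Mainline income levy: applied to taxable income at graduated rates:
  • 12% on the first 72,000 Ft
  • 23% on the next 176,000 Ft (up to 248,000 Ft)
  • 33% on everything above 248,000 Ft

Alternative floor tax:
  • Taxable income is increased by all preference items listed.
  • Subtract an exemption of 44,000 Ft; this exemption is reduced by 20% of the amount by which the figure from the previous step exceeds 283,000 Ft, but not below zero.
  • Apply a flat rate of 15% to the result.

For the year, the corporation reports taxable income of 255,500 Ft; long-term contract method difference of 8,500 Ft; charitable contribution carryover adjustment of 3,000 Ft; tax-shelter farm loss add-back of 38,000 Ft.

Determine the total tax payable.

Mainline income levy:
  72,000 Ft × 12% = 8,640 Ft
  176,000 Ft × 23% = 40,480 Ft
  7,500 Ft × 33% = 2,475 Ft
  → 51,595 Ft

Alternative floor tax:
  Adjusted income: 255,500 Ft + 8,500 Ft + 3,000 Ft + 38,000 Ft = 305,000 Ft
  Exemption: 44,000 Ft − 20% × (305,000 Ft − 283,000 Ft) = 44,000 Ft − 4,400 Ft = 39,600 Ft
  Base: 305,000 Ft − 39,600 Ft = 265,400 Ft
  265,400 Ft × 15% = 39,810 Ft

51,595 Ft > 39,810 Ft, so the mainline income levy governs.

51,595 Ft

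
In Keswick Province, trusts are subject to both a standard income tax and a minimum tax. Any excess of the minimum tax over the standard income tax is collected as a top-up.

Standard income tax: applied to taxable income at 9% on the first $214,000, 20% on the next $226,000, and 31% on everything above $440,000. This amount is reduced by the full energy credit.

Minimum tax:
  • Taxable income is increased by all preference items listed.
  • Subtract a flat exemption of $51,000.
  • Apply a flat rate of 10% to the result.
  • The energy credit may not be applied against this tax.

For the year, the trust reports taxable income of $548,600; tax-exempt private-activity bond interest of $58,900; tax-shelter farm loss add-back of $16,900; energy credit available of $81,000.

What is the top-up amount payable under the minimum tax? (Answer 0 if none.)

Minimum tax:
  Adjusted income: $548,600 + $58,900 + $16,900 = $624,400
  Less exemption $51,000 → base $573,400
  $573,400 × 10% = $57,340

Standard income tax:
  $214,000 × 9% = $19,260
  $226,000 × 20% = $45,200
  $108,600 × 31% = $33,666
  → $98,126
  Less energy credit $81,000 → $17,126

Excess of minimum tax over standard income tax: $57,340 − $17,126 = $40,214.

$40,214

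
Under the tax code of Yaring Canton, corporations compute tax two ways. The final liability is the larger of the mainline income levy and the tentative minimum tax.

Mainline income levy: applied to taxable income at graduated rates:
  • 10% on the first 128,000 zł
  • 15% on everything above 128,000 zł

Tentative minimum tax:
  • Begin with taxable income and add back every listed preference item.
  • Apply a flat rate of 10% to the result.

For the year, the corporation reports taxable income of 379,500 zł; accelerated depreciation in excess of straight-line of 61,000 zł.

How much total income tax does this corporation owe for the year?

50,525 zł

Mainline income levy:
  128,000 zł × 10% = 12,800 zł
  251,500 zł × 15% = 37,725 zł
  → 50,525 zł

Tentative minimum tax:
  Adjusted income: 379,500 zł + 61,000 zł = 440,500 zł
  440,500 zł × 10% = 44,050 zł

50,525 zł > 44,050 zł, so the mainline income levy governs.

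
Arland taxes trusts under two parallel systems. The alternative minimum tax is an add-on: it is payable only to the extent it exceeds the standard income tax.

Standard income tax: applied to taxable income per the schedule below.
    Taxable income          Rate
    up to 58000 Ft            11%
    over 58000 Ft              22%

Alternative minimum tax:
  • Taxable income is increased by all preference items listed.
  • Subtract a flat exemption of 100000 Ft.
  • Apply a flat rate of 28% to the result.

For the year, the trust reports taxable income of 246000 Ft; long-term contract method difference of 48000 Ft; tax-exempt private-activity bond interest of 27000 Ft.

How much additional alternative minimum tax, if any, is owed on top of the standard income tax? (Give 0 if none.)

14140 Ft

Alternative minimum tax:
  Adjusted income: 246000 Ft + 48000 Ft + 27000 Ft = 321000 Ft
  Less exemption 100000 Ft → base 221000 Ft
  221000 Ft × 28% = 61880 Ft

Standard income tax:
  58000 Ft × 11% = 6380 Ft
  188000 Ft × 22% = 41360 Ft
  → 47740 Ft

Excess of alternative minimum tax over standard income tax: 61880 Ft − 47740 Ft = 14140 Ft.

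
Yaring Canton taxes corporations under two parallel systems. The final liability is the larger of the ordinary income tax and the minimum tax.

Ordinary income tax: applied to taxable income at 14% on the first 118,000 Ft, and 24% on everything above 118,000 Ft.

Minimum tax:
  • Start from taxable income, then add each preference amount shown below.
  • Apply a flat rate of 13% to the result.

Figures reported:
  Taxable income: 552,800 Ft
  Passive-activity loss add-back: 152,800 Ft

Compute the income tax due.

120,872 Ft

Minimum tax:
  Adjusted income: 552,800 Ft + 152,800 Ft = 705,600 Ft
  705,600 Ft × 13% = 91,728 Ft

Ordinary income tax:
  118,000 Ft × 14% = 16,520 Ft
  434,800 Ft × 24% = 104,352 Ft
  → 120,872 Ft

120,872 Ft > 91,728 Ft, so the ordinary income tax governs.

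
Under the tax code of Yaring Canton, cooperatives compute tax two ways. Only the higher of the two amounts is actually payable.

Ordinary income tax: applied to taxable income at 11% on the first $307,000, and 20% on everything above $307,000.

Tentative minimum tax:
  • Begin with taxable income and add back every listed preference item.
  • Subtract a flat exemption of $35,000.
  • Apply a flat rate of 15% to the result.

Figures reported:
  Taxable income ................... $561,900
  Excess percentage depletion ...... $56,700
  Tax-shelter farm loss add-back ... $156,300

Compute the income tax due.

Ordinary income tax:
  $307,000 × 11% = $33,770
  $254,900 × 20% = $50,980
  → $84,750

Tentative minimum tax:
  Adjusted income: $561,900 + $56,700 + $156,300 = $774,900
  Less exemption $35,000 → base $739,900
  $739,900 × 15% = $110,985

$110,985 > $84,750, so the tentative minimum tax is the binding amount.

$110,985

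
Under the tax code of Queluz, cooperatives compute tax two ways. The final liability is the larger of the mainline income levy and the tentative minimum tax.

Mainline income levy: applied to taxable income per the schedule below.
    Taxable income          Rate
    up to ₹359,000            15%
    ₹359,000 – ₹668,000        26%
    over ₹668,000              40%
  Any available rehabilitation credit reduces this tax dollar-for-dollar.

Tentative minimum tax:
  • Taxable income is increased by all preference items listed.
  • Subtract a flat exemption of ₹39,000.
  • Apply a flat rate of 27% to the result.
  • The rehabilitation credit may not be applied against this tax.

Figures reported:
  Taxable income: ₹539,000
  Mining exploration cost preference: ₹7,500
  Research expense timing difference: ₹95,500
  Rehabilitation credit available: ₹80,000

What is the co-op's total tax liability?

₹162,810

Mainline income levy:
  ₹359,000 × 15% = ₹53,850
  ₹180,000 × 26% = ₹46,800
  → ₹100,650
  Less rehabilitation credit ₹80,000 → ₹20,650

Tentative minimum tax:
  Adjusted income: ₹539,000 + ₹7,500 + ₹95,500 = ₹642,000
  Less exemption ₹39,000 → base ₹603,000
  ₹603,000 × 27% = ₹162,810

₹162,810 > ₹20,650, so the tentative minimum tax is the binding amount.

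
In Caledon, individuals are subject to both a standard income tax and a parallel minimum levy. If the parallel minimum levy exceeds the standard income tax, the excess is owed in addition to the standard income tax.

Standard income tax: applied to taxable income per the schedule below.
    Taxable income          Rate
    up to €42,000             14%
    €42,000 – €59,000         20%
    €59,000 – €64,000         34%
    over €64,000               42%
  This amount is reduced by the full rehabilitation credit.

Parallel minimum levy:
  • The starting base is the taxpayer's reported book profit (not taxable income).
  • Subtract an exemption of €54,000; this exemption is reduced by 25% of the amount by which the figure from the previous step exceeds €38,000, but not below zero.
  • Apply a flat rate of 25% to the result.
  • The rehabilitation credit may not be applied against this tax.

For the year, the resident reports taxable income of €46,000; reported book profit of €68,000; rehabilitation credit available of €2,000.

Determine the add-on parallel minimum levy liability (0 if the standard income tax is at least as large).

€695

Parallel minimum levy:
  Base (reported book profit): €68,000
  Exemption: €54,000 − 25% × (€68,000 − €38,000) = €54,000 − €7,500 = €46,500
  Base: €68,000 − €46,500 = €21,500
  €21,500 × 25% = €5,375

Standard income tax:
  €42,000 × 14% = €5,880
  €4,000 × 20% = €800
  → €6,680
  Less rehabilitation credit €2,000 → €4,680

Excess of parallel minimum levy over standard income tax: €5,375 − €4,680 = €695.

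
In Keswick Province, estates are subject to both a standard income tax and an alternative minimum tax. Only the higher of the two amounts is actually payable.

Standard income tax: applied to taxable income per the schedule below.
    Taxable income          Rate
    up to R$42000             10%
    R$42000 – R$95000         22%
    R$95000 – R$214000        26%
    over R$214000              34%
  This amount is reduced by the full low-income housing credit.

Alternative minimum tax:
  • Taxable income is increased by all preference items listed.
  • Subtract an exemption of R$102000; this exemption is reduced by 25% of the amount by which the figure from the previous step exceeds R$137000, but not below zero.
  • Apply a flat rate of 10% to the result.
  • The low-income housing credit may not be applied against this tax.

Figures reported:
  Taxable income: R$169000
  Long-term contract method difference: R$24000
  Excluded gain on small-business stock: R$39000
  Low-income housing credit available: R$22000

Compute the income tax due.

R$15375

Alternative minimum tax:
  Adjusted income: R$169000 + R$24000 + R$39000 = R$232000
  Exemption: R$102000 − 25% × (R$232000 − R$137000) = R$102000 − R$23750 = R$78250
  Base: R$232000 − R$78250 = R$153750
  R$153750 × 10% = R$15375

Standard income tax:
  R$42000 × 10% = R$4200
  R$53000 × 22% = R$11660
  R$74000 × 26% = R$19240
  → R$35100
  Less low-income housing credit R$22000 → R$13100

R$15375 > R$13100, so the alternative minimum tax is the binding amount.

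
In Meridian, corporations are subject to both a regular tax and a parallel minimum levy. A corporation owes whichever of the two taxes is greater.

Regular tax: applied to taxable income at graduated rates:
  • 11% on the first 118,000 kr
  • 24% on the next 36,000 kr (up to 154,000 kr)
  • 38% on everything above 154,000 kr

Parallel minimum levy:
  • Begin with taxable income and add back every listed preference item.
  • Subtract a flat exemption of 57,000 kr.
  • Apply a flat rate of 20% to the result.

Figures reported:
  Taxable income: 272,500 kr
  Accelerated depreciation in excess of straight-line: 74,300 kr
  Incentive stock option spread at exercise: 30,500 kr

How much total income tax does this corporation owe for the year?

Regular tax:
  118,000 kr × 11% = 12,980 kr
  36,000 kr × 24% = 8,640 kr
  118,500 kr × 38% = 45,030 kr
  → 66,650 kr

Parallel minimum levy:
  Adjusted income: 272,500 kr + 74,300 kr + 30,500 kr = 377,300 kr
  Less exemption 57,000 kr → base 320,300 kr
  320,300 kr × 20% = 64,060 kr

66,650 kr > 64,060 kr, so the regular tax governs.

66,650 kr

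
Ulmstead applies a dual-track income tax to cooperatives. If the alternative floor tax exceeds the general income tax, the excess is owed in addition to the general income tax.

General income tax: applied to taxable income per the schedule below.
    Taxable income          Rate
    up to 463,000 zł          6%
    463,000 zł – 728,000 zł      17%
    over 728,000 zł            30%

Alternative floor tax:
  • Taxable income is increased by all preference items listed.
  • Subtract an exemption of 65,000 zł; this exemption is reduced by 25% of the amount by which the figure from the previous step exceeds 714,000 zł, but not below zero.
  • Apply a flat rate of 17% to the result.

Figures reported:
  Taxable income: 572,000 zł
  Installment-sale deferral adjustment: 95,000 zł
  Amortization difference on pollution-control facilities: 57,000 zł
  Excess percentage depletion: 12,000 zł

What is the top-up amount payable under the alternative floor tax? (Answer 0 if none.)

68,695 zł

Alternative floor tax:
  Adjusted income: 572,000 zł + 95,000 zł + 57,000 zł + 12,000 zł = 736,000 zł
  Exemption: 65,000 zł − 25% × (736,000 zł − 714,000 zł) = 65,000 zł − 5,500 zł = 59,500 zł
  Base: 736,000 zł − 59,500 zł = 676,500 zł
  676,500 zł × 17% = 115,005 zł

General income tax:
  463,000 zł × 6% = 27,780 zł
  109,000 zł × 17% = 18,530 zł
  → 46,310 zł

Excess of alternative floor tax over general income tax: 115,005 zł − 46,310 zł = 68,695 zł.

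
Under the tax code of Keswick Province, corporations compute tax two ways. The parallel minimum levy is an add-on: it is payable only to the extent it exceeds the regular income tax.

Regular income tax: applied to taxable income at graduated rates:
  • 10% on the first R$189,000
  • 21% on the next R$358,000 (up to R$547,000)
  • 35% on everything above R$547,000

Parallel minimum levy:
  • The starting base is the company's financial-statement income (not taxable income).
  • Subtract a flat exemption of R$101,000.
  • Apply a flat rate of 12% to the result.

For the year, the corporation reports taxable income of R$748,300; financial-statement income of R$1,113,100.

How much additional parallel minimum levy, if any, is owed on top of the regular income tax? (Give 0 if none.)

R$0

Parallel minimum levy:
  Base (financial-statement income): R$1,113,100
  Less exemption R$101,000 → base R$1,012,100
  R$1,012,100 × 12% = R$121,452

Regular income tax:
  R$189,000 × 10% = R$18,900
  R$358,000 × 21% = R$75,180
  R$201,300 × 35% = R$70,455
  → R$164,535

R$121,452 ≤ R$164,535, so no add-on is due.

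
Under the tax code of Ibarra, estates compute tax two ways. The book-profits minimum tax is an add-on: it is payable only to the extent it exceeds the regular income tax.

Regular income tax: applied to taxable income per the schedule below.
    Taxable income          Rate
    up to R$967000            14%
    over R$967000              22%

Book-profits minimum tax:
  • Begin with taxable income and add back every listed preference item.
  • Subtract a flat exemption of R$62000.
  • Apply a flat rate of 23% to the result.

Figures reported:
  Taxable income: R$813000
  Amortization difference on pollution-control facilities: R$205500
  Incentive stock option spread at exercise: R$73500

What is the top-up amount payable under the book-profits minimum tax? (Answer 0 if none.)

R$123080

Book-profits minimum tax:
  Adjusted income: R$813000 + R$205500 + R$73500 = R$1092000
  Less exemption R$62000 → base R$1030000
  R$1030000 × 23% = R$236900

Regular income tax:
  R$813000 × 14% = R$113820

Excess of book-profits minimum tax over regular income tax: R$236900 − R$113820 = R$123080.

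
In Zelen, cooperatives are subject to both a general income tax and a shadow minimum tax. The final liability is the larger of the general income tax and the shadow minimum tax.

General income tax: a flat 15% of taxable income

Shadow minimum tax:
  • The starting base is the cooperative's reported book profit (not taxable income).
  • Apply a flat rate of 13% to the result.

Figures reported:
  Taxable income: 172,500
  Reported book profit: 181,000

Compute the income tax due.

25,875

Shadow minimum tax:
  Base (reported book profit): 181,000
  181,000 × 13% = 23,530

General income tax:
  172,500 × 15% = 25,875

25,875 > 23,530, so the general income tax governs.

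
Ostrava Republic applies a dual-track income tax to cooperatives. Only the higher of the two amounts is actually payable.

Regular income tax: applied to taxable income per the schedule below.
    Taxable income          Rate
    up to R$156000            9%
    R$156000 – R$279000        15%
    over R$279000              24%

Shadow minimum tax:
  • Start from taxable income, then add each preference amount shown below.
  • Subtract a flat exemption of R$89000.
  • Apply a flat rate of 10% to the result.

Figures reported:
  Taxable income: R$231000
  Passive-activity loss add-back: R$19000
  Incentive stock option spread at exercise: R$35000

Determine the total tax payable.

R$25290

Regular income tax:
  R$156000 × 9% = R$14040
  R$75000 × 15% = R$11250
  → R$25290

Shadow minimum tax:
  Adjusted income: R$231000 + R$19000 + R$35000 = R$285000
  Less exemption R$89000 → base R$196000
  R$196000 × 10% = R$19600

R$25290 > R$19600, so the regular income tax governs.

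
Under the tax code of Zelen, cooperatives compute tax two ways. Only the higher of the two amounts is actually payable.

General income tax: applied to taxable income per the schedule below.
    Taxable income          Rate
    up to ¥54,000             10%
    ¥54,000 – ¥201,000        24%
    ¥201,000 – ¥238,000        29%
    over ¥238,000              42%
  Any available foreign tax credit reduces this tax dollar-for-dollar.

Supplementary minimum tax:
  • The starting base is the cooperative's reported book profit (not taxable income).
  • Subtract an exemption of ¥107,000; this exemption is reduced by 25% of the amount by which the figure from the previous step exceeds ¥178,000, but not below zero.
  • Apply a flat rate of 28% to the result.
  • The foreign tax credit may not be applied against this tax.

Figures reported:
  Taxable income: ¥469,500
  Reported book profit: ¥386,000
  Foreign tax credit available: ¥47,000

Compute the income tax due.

General income tax:
  ¥54,000 × 10% = ¥5,400
  ¥147,000 × 24% = ¥35,280
  ¥37,000 × 29% = ¥10,730
  ¥231,500 × 42% = ¥97,230
  → ¥148,640
  Less foreign tax credit ¥47,000 → ¥101,640

Supplementary minimum tax:
  Base (reported book profit): ¥386,000
  Exemption: ¥107,000 − 25% × (¥386,000 − ¥178,000) = ¥107,000 − ¥52,000 = ¥55,000
  Base: ¥386,000 − ¥55,000 = ¥331,000
  ¥331,000 × 28% = ¥92,680

¥101,640 > ¥92,680, so the general income tax governs.

¥101,640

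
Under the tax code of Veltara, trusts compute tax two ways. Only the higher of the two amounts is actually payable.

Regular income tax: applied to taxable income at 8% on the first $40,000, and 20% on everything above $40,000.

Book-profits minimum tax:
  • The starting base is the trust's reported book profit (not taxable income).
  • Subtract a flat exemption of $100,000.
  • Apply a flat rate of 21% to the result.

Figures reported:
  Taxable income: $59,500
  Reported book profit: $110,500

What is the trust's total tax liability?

$7,100

Regular income tax:
  $40,000 × 8% = $3,200
  $19,500 × 20% = $3,900
  → $7,100

Book-profits minimum tax:
  Base (reported book profit): $110,500
  Less exemption $100,000 → base $10,500
  $10,500 × 21% = $2,205

$7,100 > $2,205, so the regular income tax governs.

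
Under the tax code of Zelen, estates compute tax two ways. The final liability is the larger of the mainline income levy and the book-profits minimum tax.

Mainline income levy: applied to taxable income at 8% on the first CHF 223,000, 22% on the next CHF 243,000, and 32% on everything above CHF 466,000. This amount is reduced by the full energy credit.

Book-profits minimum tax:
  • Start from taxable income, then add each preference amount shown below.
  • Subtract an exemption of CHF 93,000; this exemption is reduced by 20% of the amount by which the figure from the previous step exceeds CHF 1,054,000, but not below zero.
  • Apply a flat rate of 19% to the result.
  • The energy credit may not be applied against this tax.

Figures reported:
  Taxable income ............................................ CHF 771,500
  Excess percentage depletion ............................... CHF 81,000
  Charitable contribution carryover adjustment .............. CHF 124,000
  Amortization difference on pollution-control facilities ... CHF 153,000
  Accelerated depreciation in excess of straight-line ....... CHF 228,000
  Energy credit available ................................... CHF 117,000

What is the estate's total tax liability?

CHF 251,788

Mainline income levy:
  CHF 223,000 × 8% = CHF 17,840
  CHF 243,000 × 22% = CHF 53,460
  CHF 305,500 × 32% = CHF 97,760
  → CHF 169,060
  Less energy credit CHF 117,000 → CHF 52,060

Book-profits minimum tax:
  Adjusted income: CHF 771,500 + CHF 81,000 + CHF 124,000 + CHF 153,000 + CHF 228,000 = CHF 1,357,500
  Exemption: CHF 93,000 − 20% × (CHF 1,357,500 − CHF 1,054,000) = CHF 93,000 − CHF 60,700 = CHF 32,300
  Base: CHF 1,357,500 − CHF 32,300 = CHF 1,325,200
  CHF 1,325,200 × 19% = CHF 251,788

CHF 251,788 > CHF 52,060, so the book-profits minimum tax is the binding amount.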